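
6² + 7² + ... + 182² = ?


Σₖ₌6^182 k² = Σₖ₌₁^182 k² − Σₖ₌₁^5 k²
= 182·183·365/6 − 5·6·11/6
= 2026115 − 55 = 2026060

Σk² = 2026060


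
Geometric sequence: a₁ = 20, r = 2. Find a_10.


aₙ = a₁·r^(n-1)
= 20×2^9
= 20×512
= 10240

a_10 = 10240


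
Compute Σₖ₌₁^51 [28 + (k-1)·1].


aₙ = 28 + (51-1)×1 = 78
Sₙ = n(a₁+aₙ)/2 = 51×(28+78)/2
= 51×106/2 = 2703

S_51 = 2703


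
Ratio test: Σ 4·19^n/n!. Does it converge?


aₙ = 4·19^n/n!
a_{n+1}/aₙ = 19^(n+1)/(n+1)! × n!/19^n  (constant 4 cancels)
= 19/(n+1)
L = lim(n→∞) 19/(n+1) = 0
L < 1 → series CONVERGES

Converges (ratio test: L = 0 < 1)


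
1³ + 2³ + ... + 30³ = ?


n(n+1)/2 = 30×31/2 = 465
Σk³ = 465² = 216225

Σk³ = 216225


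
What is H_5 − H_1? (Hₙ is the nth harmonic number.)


Σₖ₌2^5 1/k = 1/2 + 1/3 + 1/4 + 1/5
= 77/60
≈ 1.2833

Sum = 77/60 ≈ 1.2833


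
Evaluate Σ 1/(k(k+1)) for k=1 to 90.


1/(k(k+1)) = 1/k - 1/(k+1) (partial fractions)
Telescoping: Σ = 1 - 1/91 = 90/91

Sum = 90/91


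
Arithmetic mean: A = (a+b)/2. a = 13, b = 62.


AM = (13 + 62)/2 = 75/2 = 37.5

AM = 37.5


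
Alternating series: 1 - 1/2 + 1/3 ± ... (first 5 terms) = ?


S = 1 - 1/2 + 1/3 - 1/4 + 1/5
= 0.7833
(Full series converges to +ln(2) ≈ +0.6931)

S_5 = 0.7833


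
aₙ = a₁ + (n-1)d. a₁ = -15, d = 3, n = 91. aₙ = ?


aₙ = a₁ + (n-1)d
= -15 + (91-1)×3
= -15 + 270
= 255

a_91 = 255


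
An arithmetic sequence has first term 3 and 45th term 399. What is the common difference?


d = (aₙ - a₁)/(n-1)
= (399 - 3)/(45-1)
= 396/44 = 9

d = 9


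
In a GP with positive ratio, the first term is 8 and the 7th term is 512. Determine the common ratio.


r^(n-1) = aₙ/a₁
r^6 = 512/8 = 64
r = 64^(1/6)
= ±2; taking r > 0 gives r = 2

r = 2


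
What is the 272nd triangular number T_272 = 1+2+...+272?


n(n+1)/2 = 272×273/2 = 74256/2 = 37128

Σk = 37128


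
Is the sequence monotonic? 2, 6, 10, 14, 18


Differences: 4, 4, 4, 4
All differences > 0 → strictly INCREASING

Monotonically increasing


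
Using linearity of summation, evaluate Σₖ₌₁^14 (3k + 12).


Σ(3k+12) = 3·Σk + 12·n
= 3·105 + 12·14
= 315 + 168 = 483

Σ = 483


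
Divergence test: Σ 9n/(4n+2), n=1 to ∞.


lim(n→∞) 9n/(4n+2) = 9/4 = 9/4  (divide numerator and denominator by n)
lim aₙ = 9/4 ≠ 0 → series DIVERGES

Diverges (lim aₙ = 9/4 ≠ 0)


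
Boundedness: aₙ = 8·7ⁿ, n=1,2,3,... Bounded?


aₙ = 8·7ⁿ → as n→∞, aₙ→∞ (since base 7 > 1)
No finite upper bound exists
The sequence is UNBOUNDED

Unbounded (aₙ → ∞ as n → ∞)


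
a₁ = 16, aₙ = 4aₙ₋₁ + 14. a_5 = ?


Computing step by step:
a_1 = 16
a_2 = 78
a_3 = 326
a_4 = 1318
a_5 = 5286


a_5 = 5286


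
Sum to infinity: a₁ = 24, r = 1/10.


S∞ = a₁/(1-r) = 24/(1 - 1/10)
= 24/(9/10)
= 80/3

S∞ = 80/3


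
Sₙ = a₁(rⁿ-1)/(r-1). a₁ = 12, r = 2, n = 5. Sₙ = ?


Sₙ = 12×(2^5 - 1)/(2 - 1)
= 12×(32 - 1)/1
= 12×31/1
= 372

S_5 = 372


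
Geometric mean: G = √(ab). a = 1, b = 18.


GM = √(1×18) = √18 = 4.2426

GM = 4.2426


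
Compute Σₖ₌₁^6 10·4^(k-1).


Sₙ = 10×(4^6 - 1)/(4 - 1)
= 10×(4096 - 1)/3
= 10×4095/3
= 13650

S_6 = 13650


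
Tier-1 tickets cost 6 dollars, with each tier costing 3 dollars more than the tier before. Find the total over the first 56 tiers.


aₙ = 6 + (56-1)×3 = 171
Sₙ = n(a₁+aₙ)/2 = 56×(6+171)/2
= 56×177/2 = 4956

S_56 = 4956


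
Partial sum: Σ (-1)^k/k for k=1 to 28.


S = -1 + 1/2 - 1/3 + 1/4 - 1/5 + 1/6 - 1/7 + 1/8 ± ...
= -0.6756
(Full series converges to -ln(2) ≈ -0.6931)

S_28 = -0.6756


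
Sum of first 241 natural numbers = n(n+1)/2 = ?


n(n+1)/2 = 241×242/2 = 58322/2 = 29161

Σk = 29161


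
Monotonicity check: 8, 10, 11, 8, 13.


Differences: 2, 1, -3, 5
Difference at position 1 is +2 (> 0) but position 3 is -3 (< 0) — sequence both rises and falls
→ NOT monotonic

Not monotonic


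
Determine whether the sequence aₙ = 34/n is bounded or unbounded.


a₁ = 34, a₂ = 34/2, a₃ = 34/3, ...
0 < aₙ ≤ 34 for all n ≥ 1
Lower bound: 0, Upper bound: 34
The sequence IS bounded

Bounded (0 < aₙ ≤ 34)


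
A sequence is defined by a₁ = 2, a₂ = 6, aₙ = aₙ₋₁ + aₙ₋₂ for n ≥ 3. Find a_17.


Computing iteratively: 2, 6, 8, 14, 22, 36, 58, 94, 152, 246, 398, 644, ...
a_17 = 7142

a_17 = 7142


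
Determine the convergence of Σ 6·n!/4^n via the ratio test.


aₙ = 6·n!/4^n
a_{n+1}/aₙ = (n+1)!/4^(n+1) × 4^n/n!  (constant 6 cancels)
= (n+1)/4
L = lim(n→∞) (n+1)/4 = ∞
L > 1 → series DIVERGES

Diverges (ratio test: L = ∞ > 1)


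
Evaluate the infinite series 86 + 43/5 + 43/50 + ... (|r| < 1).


S∞ = a₁/(1-r) = 86/(1 - 1/10)
= 86/(9/10)
= 860/9

S∞ = 860/9


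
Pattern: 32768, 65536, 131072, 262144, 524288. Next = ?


Pattern: powers of 2: 2ⁿ
Terms: 32768, 65536, 131072, 262144, 524288
Next term = 1048576

Next term = 1048576


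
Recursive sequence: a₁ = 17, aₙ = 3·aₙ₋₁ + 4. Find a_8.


Computing step by step:
a_1 = 17
a_2 = 55
a_3 = 169
a_4 = 511
a_5 = 1537
a_6 = 4615
a_7 = 13849
a_8 = 41551


a_8 = 41551


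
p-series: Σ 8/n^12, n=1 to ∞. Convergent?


p-series test: Σ c/n^p converges if p > 1, diverges if p ≤ 1 (constant c > 0 doesn't affect convergence).
p = 12
12 > 1 → CONVERGES

Converges (p = 12 > 1)


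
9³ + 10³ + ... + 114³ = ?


Σₖ₌9^114 k³ = [114·115/2]² − [8·9/2]²
= 42968025 − 1296 = 42966729

Σk³ = 42966729


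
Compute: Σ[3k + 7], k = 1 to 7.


Σ(3k+7) = 3·Σk + 7·n
= 3·28 + 7·7
= 84 + 49 = 133

Σ = 133


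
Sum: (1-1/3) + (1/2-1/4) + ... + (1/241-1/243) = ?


Telescoping with gap 2: two head and two tail terms survive.
= (1 + 1/2) - (1/242 + 1/243)
= 3/2 - 1/242 - 1/243 = 43862/29403

Sum = 43862/29403


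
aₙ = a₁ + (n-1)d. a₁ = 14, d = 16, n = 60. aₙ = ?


aₙ = a₁ + (n-1)d
= 14 + (60-1)×16
= 14 + 944
= 958

a_60 = 958


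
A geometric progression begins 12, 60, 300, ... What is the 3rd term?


aₙ = a₁·r^(n-1)
= 12×5^2
= 12×25
= 300

a_3 = 300


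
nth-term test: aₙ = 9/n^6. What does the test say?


lim(n→∞) 9/n^6 = 0
lim aₙ = 0 → nth-term test is INCONCLUSIVE
(Need other tests; this is actually a convergent p-series with p=6 > 1)

Inconclusive (lim aₙ = 0; need another test)


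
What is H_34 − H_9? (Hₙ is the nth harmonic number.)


Σₖ₌10^34 1/k = 1/10 + 1/11 + 1/12 + ... + 1/34
= 16924644298729/13127595717600
≈ 1.2892

Sum = 16924644298729/13127595717600 ≈ 1.2892


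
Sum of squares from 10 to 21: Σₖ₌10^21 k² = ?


Σₖ₌10^21 k² = Σₖ₌₁^21 k² − Σₖ₌₁^9 k²
= 21·22·43/6 − 9·10·19/6
= 3311 − 285 = 3026

Σk² = 3026


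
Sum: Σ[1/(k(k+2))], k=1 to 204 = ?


1/(k(k+2)) = (1/2)·(1/k - 1/(k+2)) (partial fractions)
Telescoping: Σ = (1/2)·(1 + 1/2 - 1/205 - 1/206) = 31467/42230

Sum = 31467/42230


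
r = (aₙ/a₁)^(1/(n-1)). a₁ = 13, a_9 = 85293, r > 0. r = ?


r^(n-1) = aₙ/a₁
r^8 = 85293/13 = 6561
r = 6561^(1/8)
= ±3; taking r > 0 gives r = 3

r = 3


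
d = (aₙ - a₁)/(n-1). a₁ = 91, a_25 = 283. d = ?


d = (aₙ - a₁)/(n-1)
= (283 - 91)/(25-1)
= 192/24 = 8

d = 8


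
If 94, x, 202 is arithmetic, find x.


AM = (94 + 202)/2 = 296/2 = 148

AM = 148


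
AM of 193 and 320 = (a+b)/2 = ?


AM = (193 + 320)/2 = 513/2 = 256.5

AM = 256.5


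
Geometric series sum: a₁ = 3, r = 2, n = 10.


Sₙ = 3×(2^10 - 1)/(2 - 1)
= 3×(1024 - 1)/1
= 3×1023/1
= 3069

S_10 = 3069


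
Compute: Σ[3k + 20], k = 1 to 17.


Σ(3k+20) = 3·Σk + 20·n
= 3·153 + 20·17
= 459 + 340 = 799

Σ = 799


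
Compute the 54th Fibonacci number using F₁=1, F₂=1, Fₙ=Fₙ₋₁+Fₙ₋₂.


Fibonacci sequence: 1, 1, 2, 3, 5, 8, 13, 21, 34, 55, 89, ...
F(54) = 86267571272

F(54) = 86267571272


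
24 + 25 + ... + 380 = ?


Σₖ₌24^380 k = Σₖ₌₁^380 k − Σₖ₌₁^23 k
= 380·381/2 − 23·24/2
= 72390 − 276 = 72114

Σk = 72114


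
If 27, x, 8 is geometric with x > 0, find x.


GM = √(27×8) = √216 = 14.6969

GM = 14.6969


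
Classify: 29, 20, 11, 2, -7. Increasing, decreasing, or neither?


Differences: -9, -9, -9, -9
All differences < 0 → strictly DECREASING

Monotonically decreasing


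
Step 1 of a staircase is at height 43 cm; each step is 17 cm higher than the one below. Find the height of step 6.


aₙ = a₁ + (n-1)d
= 43 + (6-1)×17
= 43 + 85
= 128

a_6 = 128


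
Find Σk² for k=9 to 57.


Σₖ₌9^57 k² = Σₖ₌₁^57 k² − Σₖ₌₁^8 k²
= 57·58·115/6 − 8·9·17/6
= 63365 − 204 = 63161

Σk² = 63161


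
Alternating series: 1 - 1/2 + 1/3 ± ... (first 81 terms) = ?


S = 1 - 1/2 + 1/3 - 1/4 + 1/5 - 1/6 + 1/7 - 1/8 ± ...
= 0.6993
(Full series converges to +ln(2) ≈ +0.6931)

S_81 = 0.6993


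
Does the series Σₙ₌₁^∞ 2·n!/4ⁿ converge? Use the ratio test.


aₙ = 2·n!/4^n
a_{n+1}/aₙ = (n+1)!/4^(n+1) × 4^n/n!  (constant 2 cancels)
= (n+1)/4
L = lim(n→∞) (n+1)/4 = ∞
L > 1 → series DIVERGES

Diverges (ratio test: L = ∞ > 1)


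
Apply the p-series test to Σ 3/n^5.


p-series test: Σ c/n^p converges if p > 1, diverges if p ≤ 1 (constant c > 0 doesn't affect convergence).
p = 5
5 > 1 → CONVERGES

Converges (p = 5 > 1)


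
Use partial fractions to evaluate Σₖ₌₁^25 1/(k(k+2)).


1/(k(k+2)) = (1/2)·(1/k - 1/(k+2)) (partial fractions)
Telescoping: Σ = (1/2)·(1 + 1/2 - 1/26 - 1/27) = 250/351

Sum = 250/351


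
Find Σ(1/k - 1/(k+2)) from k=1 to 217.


Telescoping with gap 2: two head and two tail terms survive.
= (1 + 1/2) - (1/218 + 1/219)
= 3/2 - 1/218 - 1/219 = 35588/23871

Sum = 35588/23871


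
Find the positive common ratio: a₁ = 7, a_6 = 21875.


r^(n-1) = aₙ/a₁
r^5 = 21875/7 = 3125
r = 3125^(1/5)
= 5

r = 5


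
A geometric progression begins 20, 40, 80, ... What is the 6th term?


aₙ = a₁·r^(n-1)
= 20×2^5
= 20×32
= 640

a_6 = 640


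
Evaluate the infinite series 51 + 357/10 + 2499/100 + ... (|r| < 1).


S∞ = a₁/(1-r) = 51/(1 - 7/10)
= 51/(3/10)
= 170

S∞ = 170


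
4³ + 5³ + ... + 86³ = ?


Σₖ₌4^86 k³ = [86·87/2]² − [3·4/2]²
= 13995081 − 36 = 13995045

Σk³ = 13995045


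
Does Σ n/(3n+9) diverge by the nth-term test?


lim(n→∞) n/(3n+9) = 1/3 = 1/3  (divide numerator and denominator by n)
lim aₙ = 1/3 ≠ 0 → series DIVERGES

Diverges (lim aₙ = 1/3 ≠ 0)


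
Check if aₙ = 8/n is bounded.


a₁ = 8, a₂ = 8/2, a₃ = 8/3, ...
0 < aₙ ≤ 8 for all n ≥ 1
Lower bound: 0, Upper bound: 8
The sequence IS bounded

Bounded (0 < aₙ ≤ 8)


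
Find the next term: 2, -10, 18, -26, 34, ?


Pattern: alternating sign, magnitude arithmetic (d=8)
Terms: 2, -10, 18, -26, 34
Next term = -42

Next term = -42


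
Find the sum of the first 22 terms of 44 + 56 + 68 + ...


aₙ = 44 + (22-1)×12 = 296
Sₙ = n(a₁+aₙ)/2 = 22×(44+296)/2
= 22×340/2 = 3740

S_22 = 3740


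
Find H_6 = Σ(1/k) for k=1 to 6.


H_6 = 1/1 + 1/2 + 1/3 + 1/4 + 1/5 + 1/6
= 49/20
≈ 2.45

H_6 = 49/20 ≈ 2.45


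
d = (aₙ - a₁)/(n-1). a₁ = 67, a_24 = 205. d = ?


d = (aₙ - a₁)/(n-1)
= (205 - 67)/(24-1)
= 138/23 = 6

d = 6


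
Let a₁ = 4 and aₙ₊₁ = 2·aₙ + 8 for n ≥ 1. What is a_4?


Computing step by step:
a_1 = 4
a_2 = 16
a_3 = 40
a_4 = 88


a_4 = 88


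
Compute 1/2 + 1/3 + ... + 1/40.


Σₖ₌2^40 1/k = 1/2 + 1/3 + 1/4 + ... + 1/40
= 1592457339642613/485721041551200
≈ 3.2785

Sum = 1592457339642613/485721041551200 ≈ 3.2785


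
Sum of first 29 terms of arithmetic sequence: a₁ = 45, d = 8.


aₙ = 45 + (29-1)×8 = 269
Sₙ = n(a₁+aₙ)/2 = 29×(45+269)/2
= 29×314/2 = 4553

S_29 = 4553


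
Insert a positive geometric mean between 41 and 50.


GM = √(41×50) = √2050 = 45.2769

GM = 45.2769


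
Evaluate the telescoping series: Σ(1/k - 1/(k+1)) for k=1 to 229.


Telescoping: adjacent terms cancel.
= 1/1 - 1/230
= 1 - 1/230 = 229/230

Sum = 229/230


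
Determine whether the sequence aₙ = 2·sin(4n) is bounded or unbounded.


For all n, -1 ≤ sin(4n) ≤ 1, so -2 ≤ 2·sin(4n) ≤ 2
Lower bound: -2, Upper bound: 2
The sequence IS bounded

Bounded (-2 ≤ aₙ ≤ 2)


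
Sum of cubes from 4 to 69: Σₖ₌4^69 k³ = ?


Σₖ₌4^69 k³ = [69·70/2]² − [3·4/2]²
= 5832225 − 36 = 5832189

Σk³ = 5832189


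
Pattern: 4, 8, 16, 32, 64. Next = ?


Pattern: powers of 2: 2ⁿ
Terms: 4, 8, 16, 32, 64
Next term = 128

Next term = 128


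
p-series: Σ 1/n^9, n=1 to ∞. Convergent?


p-series test: Σ c/n^p converges if p > 1, diverges if p ≤ 1 (constant c > 0 doesn't affect convergence).
p = 9
9 > 1 → CONVERGES

Converges (p = 9 > 1)


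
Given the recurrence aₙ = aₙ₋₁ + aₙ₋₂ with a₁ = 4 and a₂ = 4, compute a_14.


Computing iteratively: 4, 4, 8, 12, 20, 32, 52, 84, 136, 220, 356, 576, ...
a_14 = 1508

a_14 = 1508


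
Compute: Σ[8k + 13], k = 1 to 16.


Σ(8k+13) = 8·Σk + 13·n
= 8·136 + 13·16
= 1088 + 208 = 1296

Σ = 1296


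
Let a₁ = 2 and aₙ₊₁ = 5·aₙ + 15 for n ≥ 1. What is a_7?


Computing step by step:
a_1 = 2
a_2 = 25
a_3 = 140
a_4 = 715
a_5 = 3590
a_6 = 17965
a_7 = 89840


a_7 = 89840


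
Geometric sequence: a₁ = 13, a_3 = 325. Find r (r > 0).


r^(n-1) = aₙ/a₁
r^2 = 325/13 = 25
r = 25^(1/2)
= ±5; taking r > 0 gives r = 5

r = 5


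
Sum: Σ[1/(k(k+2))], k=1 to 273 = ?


1/(k(k+2)) = (1/2)·(1/k - 1/(k+2)) (partial fractions)
Telescoping: Σ = (1/2)·(1 + 1/2 - 1/274 - 1/275) = 28119/37675

Sum = 28119/37675


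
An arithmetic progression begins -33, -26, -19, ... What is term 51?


aₙ = a₁ + (n-1)d
= -33 + (51-1)×7
= -33 + 350
= 317

a_51 = 317


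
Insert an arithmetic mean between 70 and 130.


AM = (70 + 130)/2 = 200/2 = 100

AM = 100


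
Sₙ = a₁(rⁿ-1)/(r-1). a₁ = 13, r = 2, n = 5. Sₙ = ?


Sₙ = 13×(2^5 - 1)/(2 - 1)
= 13×(32 - 1)/1
= 13×31/1
= 403

S_5 = 403


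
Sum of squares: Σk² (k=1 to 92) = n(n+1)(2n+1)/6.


n = 92
n(n+1)(2n+1)/6 = 92×93×185/6
= 1582860/6 = 263810

Σk² = 263810


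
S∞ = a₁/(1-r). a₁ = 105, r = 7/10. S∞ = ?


S∞ = a₁/(1-r) = 105/(1 - 7/10)
= 105/(3/10)
= 350

S∞ = 350


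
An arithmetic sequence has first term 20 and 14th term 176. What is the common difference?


d = (aₙ - a₁)/(n-1)
= (176 - 20)/(14-1)
= 156/13 = 12

d = 12


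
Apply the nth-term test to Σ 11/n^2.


lim(n→∞) 11/n^2 = 0
lim aₙ = 0 → nth-term test is INCONCLUSIVE
(Need other tests; this is actually a convergent p-series with p=2 > 1)

Inconclusive (lim aₙ = 0; need another test)


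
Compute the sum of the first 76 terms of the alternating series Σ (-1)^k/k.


S = -1 + 1/2 - 1/3 + 1/4 - 1/5 + 1/6 - 1/7 + 1/8 ± ...
= -0.6866
(Full series converges to -ln(2) ≈ -0.6931)

S_76 = -0.6866


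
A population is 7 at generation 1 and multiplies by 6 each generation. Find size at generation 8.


aₙ = a₁·r^(n-1)
= 7×6^7
= 7×279936
= 1959552

a_8 = 1959552


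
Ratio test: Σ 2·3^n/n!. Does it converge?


aₙ = 2·3^n/n!
a_{n+1}/aₙ = 3^(n+1)/(n+1)! × n!/3^n  (constant 2 cancels)
= 3/(n+1)
L = lim(n→∞) 3/(n+1) = 0
L < 1 → series CONVERGES

Converges (ratio test: L = 0 < 1)


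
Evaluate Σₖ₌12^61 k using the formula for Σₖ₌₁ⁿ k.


Σₖ₌12^61 k = Σₖ₌₁^61 k − Σₖ₌₁^11 k
= 61·62/2 − 11·12/2
= 1891 − 66 = 1825

Σk = 1825


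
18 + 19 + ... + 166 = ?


Σₖ₌18^166 k = Σₖ₌₁^166 k − Σₖ₌₁^17 k
= 166·167/2 − 17·18/2
= 13861 − 153 = 13708

Σk = 13708


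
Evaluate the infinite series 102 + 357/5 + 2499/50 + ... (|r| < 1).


S∞ = a₁/(1-r) = 102/(1 - 7/10)
= 102/(3/10)
= 340

S∞ = 340


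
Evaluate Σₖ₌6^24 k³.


Σₖ₌6^24 k³ = [24·25/2]² − [5·6/2]²
= 90000 − 225 = 89775

Σk³ = 89775


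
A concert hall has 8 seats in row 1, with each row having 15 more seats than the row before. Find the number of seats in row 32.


aₙ = a₁ + (n-1)d
= 8 + (32-1)×15
= 8 + 465
= 473

a_32 = 473


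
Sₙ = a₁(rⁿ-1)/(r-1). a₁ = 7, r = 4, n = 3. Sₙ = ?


Sₙ = 7×(4^3 - 1)/(4 - 1)
= 7×(64 - 1)/3
= 7×63/3
= 147

S_3 = 147


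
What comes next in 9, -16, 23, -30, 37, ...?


Pattern: alternating sign, magnitude arithmetic (d=7)
Terms: 9, -16, 23, -30, 37
Next term = -44

Next term = -44


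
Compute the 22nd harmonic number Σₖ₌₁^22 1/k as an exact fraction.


H_22 = 1/1 + 1/2 + 1/3 + ... + 1/22
= 19093197/5173168
≈ 3.6908

H_22 = 19093197/5173168 ≈ 3.6908


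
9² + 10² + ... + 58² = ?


Σₖ₌9^58 k² = Σₖ₌₁^58 k² − Σₖ₌₁^8 k²
= 58·59·117/6 − 8·9·17/6
= 66729 − 204 = 66525

Σk² = 66525


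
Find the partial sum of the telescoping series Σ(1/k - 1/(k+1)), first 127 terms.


Telescoping: adjacent terms cancel.
= 1/1 - 1/128
= 1 - 1/128 = 127/128

Sum = 127/128


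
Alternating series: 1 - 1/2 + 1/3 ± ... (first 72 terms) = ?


S = 1 - 1/2 + 1/3 - 1/4 + 1/5 - 1/6 + 1/7 - 1/8 ± ...
= 0.6863
(Full series converges to +ln(2) ≈ +0.6931)

S_72 = 0.6863


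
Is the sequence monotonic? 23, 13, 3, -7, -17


Differences: -10, -10, -10, -10
All differences < 0 → strictly DECREASING

Monotonically decreasing


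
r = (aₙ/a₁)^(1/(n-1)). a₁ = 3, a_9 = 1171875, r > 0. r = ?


r^(n-1) = aₙ/a₁
r^8 = 1171875/3 = 390625
r = 390625^(1/8)
= ±5; taking r > 0 gives r = 5

r = 5


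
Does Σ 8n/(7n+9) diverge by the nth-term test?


lim(n→∞) 8n/(7n+9) = 8/7 = 8/7  (divide numerator and denominator by n)
lim aₙ = 8/7 ≠ 0 → series DIVERGES

Diverges (lim aₙ = 8/7 ≠ 0)


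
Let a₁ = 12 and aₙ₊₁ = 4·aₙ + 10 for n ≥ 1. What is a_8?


Computing step by step:
a_1 = 12
a_2 = 58
a_3 = 242
a_4 = 978
a_5 = 3922
a_6 = 15698
a_7 = 62802
a_8 = 251218


a_8 = 251218


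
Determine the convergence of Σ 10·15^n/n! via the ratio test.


aₙ = 10·15^n/n!
a_{n+1}/aₙ = 15^(n+1)/(n+1)! × n!/15^n  (constant 10 cancels)
= 15/(n+1)
L = lim(n→∞) 15/(n+1) = 0
L < 1 → series CONVERGES

Converges (ratio test: L = 0 < 1)


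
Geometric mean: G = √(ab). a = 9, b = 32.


GM = √(9×32) = √288 = 16.9706

GM = 16.9706


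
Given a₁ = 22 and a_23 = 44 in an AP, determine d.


d = (aₙ - a₁)/(n-1)
= (44 - 22)/(23-1)
= 22/22 = 1

d = 1


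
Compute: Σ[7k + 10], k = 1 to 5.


Σ(7k+10) = 7·Σk + 10·n
= 7·15 + 10·5
= 105 + 50 = 155

Σ = 155


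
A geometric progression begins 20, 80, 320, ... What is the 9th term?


aₙ = a₁·r^(n-1)
= 20×4^8
= 20×65536
= 1310720

a_9 = 1310720


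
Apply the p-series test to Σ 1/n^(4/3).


p-series test: Σ c/n^p converges if p > 1, diverges if p ≤ 1 (constant c > 0 doesn't affect convergence).
p = 4/3
4/3 > 1 → CONVERGES

Converges (p = 4/3 > 1)


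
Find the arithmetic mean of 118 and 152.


AM = (118 + 152)/2 = 270/2 = 135

AM = 135


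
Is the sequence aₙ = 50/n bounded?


a₁ = 50, a₂ = 50/2, a₃ = 50/3, ...
0 < aₙ ≤ 50 for all n ≥ 1
Lower bound: 0, Upper bound: 50
The sequence IS bounded

Bounded (0 < aₙ ≤ 50)


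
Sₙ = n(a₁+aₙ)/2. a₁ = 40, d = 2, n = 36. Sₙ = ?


aₙ = 40 + (36-1)×2 = 110
Sₙ = n(a₁+aₙ)/2 = 36×(40+110)/2
= 36×150/2 = 2700

S_36 = 2700


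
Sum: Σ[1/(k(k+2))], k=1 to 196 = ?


1/(k(k+2)) = (1/2)·(1/k - 1/(k+2)) (partial fractions)
Telescoping: Σ = (1/2)·(1 + 1/2 - 1/197 - 1/198) = 29057/39006

Sum = 29057/39006


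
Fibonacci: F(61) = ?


Fibonacci sequence: 1, 1, 2, 3, 5, 8, 13, 21, 34, 55, 89, ...
F(61) = 2504730781961

F(61) = 2504730781961


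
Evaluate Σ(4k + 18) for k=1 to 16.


Σ(4k+18) = 4·Σk + 18·n
= 4·136 + 18·16
= 544 + 288 = 832

Σ = 832


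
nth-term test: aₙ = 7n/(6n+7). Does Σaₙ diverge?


lim(n→∞) 7n/(6n+7) = 7/6 = 7/6  (divide numerator and denominator by n)
lim aₙ = 7/6 ≠ 0 → series DIVERGES

Diverges (lim aₙ = 7/6 ≠ 0)


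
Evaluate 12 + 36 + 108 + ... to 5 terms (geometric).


Sₙ = 12×(3^5 - 1)/(3 - 1)
= 12×(243 - 1)/2
= 12×242/2
= 1452

S_5 = 1452


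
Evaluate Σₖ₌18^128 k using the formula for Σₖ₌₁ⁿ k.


Σₖ₌18^128 k = Σₖ₌₁^128 k − Σₖ₌₁^17 k
= 128·129/2 − 17·18/2
= 8256 − 153 = 8103

Σk = 8103


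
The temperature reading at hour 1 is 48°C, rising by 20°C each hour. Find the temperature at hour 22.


aₙ = a₁ + (n-1)d
= 48 + (22-1)×20
= 48 + 420
= 468

a_22 = 468


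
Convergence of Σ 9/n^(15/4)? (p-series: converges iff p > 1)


p-series test: Σ c/n^p converges if p > 1, diverges if p ≤ 1 (constant c > 0 doesn't affect convergence).
p = 15/4
15/4 > 1 → CONVERGES

Converges (p = 15/4 > 1)


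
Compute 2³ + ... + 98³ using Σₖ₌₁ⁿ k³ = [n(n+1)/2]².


Σₖ₌2^98 k³ = [98·99/2]² − [1·2/2]²
= 23532201 − 1 = 23532200

Σk³ = 23532200


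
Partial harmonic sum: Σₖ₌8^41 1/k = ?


Σₖ₌8^41 1/k = 1/8 + 1/9 + 1/10 + ... + 1/41
= 4865059788227699/2844937529085600
≈ 1.7101

Sum = 4865059788227699/2844937529085600 ≈ 1.7101


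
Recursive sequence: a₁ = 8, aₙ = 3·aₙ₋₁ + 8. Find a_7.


Computing step by step:
a_1 = 8
a_2 = 32
a_3 = 104
a_4 = 320
a_5 = 968
a_6 = 2912
a_7 = 8744


a_7 = 8744


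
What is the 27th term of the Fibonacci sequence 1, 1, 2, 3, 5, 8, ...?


Fibonacci sequence: 1, 1, 2, 3, 5, 8, 13, 21, 34, 55, 89, ...
F(27) = 196418

F(27) = 196418


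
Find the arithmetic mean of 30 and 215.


AM = (30 + 215)/2 = 245/2 = 122.5

AM = 122.5


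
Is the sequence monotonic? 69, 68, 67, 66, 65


Differences: -1, -1, -1, -1
All differences < 0 → strictly DECREASING

Monotonically decreasing


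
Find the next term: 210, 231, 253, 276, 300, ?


Pattern: triangular numbers: n(n+1)/2
Terms: 210, 231, 253, 276, 300
Next term = 325

Next term = 325


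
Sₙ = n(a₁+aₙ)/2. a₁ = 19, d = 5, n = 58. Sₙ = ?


aₙ = 19 + (58-1)×5 = 304
Sₙ = n(a₁+aₙ)/2 = 58×(19+304)/2
= 58×323/2 = 9367

S_58 = 9367


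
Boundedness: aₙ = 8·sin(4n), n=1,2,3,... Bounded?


For all n, -1 ≤ sin(4n) ≤ 1, so -8 ≤ 8·sin(4n) ≤ 8
Lower bound: -8, Upper bound: 8
The sequence IS bounded

Bounded (-8 ≤ aₙ ≤ 8)


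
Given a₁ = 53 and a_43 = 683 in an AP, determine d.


d = (aₙ - a₁)/(n-1)
= (683 - 53)/(43-1)
= 630/42 = 15

d = 15


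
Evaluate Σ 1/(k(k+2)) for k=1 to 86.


1/(k(k+2)) = (1/2)·(1/k - 1/(k+2)) (partial fractions)
Telescoping: Σ = (1/2)·(1 + 1/2 - 1/87 - 1/88) = 11309/15312

Sum = 11309/15312


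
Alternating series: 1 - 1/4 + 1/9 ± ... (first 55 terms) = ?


S = 1 - 1/4 + 1/9 - 1/16 + 1/25 - 1/36 + 1/49 - 1/64 ± ...
= 0.8226
(Full series converges to +π²/12 ≈ +0.8225)

S_55 = 0.8226


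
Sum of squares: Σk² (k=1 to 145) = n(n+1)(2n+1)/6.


n = 145
n(n+1)(2n+1)/6 = 145×146×291/6
= 6160470/6 = 1026745

Σk² = 1026745


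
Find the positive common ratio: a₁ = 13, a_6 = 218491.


r^(n-1) = aₙ/a₁
r^5 = 218491/13 = 16807
r = 16807^(1/5)
= 7

r = 7


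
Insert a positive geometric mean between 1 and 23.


GM = √(1×23) = √23 = 4.7958

GM = 4.7958


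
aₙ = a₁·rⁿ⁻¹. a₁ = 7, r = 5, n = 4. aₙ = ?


aₙ = a₁·r^(n-1)
= 7×5^3
= 7×125
= 875

a_4 = 875


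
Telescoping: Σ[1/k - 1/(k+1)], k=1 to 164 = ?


Telescoping: adjacent terms cancel.
= 1/1 - 1/165
= 1 - 1/165 = 164/165

Sum = 164/165


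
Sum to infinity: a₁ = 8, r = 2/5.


S∞ = a₁/(1-r) = 8/(1 - 2/5)
= 8/(3/5)
= 40/3

S∞ = 40/3


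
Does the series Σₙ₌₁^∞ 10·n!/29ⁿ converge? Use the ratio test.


aₙ = 10·n!/29^n
a_{n+1}/aₙ = (n+1)!/29^(n+1) × 29^n/n!  (constant 10 cancels)
= (n+1)/29
L = lim(n→∞) (n+1)/29 = ∞
L > 1 → series DIVERGES

Diverges (ratio test: L = ∞ > 1)


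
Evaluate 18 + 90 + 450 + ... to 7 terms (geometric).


Sₙ = 18×(5^7 - 1)/(5 - 1)
= 18×(78125 - 1)/4
= 18×78124/4
= 351558

S_7 = 351558


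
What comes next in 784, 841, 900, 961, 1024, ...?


Pattern: perfect squares: n²
Terms: 784, 841, 900, 961, 1024
Next term = 1089

Next term = 1089


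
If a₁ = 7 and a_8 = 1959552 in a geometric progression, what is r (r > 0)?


r^(n-1) = aₙ/a₁
r^7 = 1959552/7 = 279936
r = 279936^(1/7)
= 6

r = 6


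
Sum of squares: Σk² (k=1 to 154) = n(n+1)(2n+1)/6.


n = 154
n(n+1)(2n+1)/6 = 154×155×309/6
= 7375830/6 = 1229305

Σk² = 1229305


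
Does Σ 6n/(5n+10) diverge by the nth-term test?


lim(n→∞) 6n/(5n+10) = 6/5 = 6/5  (divide numerator and denominator by n)
lim aₙ = 6/5 ≠ 0 → series DIVERGES

Diverges (lim aₙ = 6/5 ≠ 0)


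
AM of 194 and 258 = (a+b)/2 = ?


AM = (194 + 258)/2 = 452/2 = 226

AM = 226


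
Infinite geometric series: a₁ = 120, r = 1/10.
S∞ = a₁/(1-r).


S∞ = a₁/(1-r) = 120/(1 - 1/10)
= 120/(9/10)
= 400/3

S∞ = 400/3


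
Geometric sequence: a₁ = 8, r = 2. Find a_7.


aₙ = a₁·r^(n-1)
= 8×2^6
= 8×64
= 512

a_7 = 512


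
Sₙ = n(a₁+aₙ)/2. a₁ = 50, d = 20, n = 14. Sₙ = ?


aₙ = 50 + (14-1)×20 = 310
Sₙ = n(a₁+aₙ)/2 = 14×(50+310)/2
= 14×360/2 = 2520

S_14 = 2520


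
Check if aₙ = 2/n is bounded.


a₁ = 2, a₂ = 2/2, a₃ = 2/3, ...
0 < aₙ ≤ 2 for all n ≥ 1
Lower bound: 0, Upper bound: 2
The sequence IS bounded

Bounded (0 < aₙ ≤ 2)


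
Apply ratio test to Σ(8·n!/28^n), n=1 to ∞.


aₙ = 8·n!/28^n
a_{n+1}/aₙ = (n+1)!/28^(n+1) × 28^n/n!  (constant 8 cancels)
= (n+1)/28
L = lim(n→∞) (n+1)/28 = ∞
L > 1 → series DIVERGES

Diverges (ratio test: L = ∞ > 1)


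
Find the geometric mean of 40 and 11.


GM = √(40×11) = √440 = 20.9762

GM = 20.9762


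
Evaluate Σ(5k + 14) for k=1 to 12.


Σ(5k+14) = 5·Σk + 14·n
= 5·78 + 14·12
= 390 + 168 = 558

Σ = 558


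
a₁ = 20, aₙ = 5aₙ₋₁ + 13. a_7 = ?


Computing step by step:
a_1 = 20
a_2 = 113
a_3 = 578
a_4 = 2903
a_5 = 14528
a_6 = 72653
a_7 = 363278


a_7 = 363278


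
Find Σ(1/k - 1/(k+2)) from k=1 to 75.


Telescoping with gap 2: two head and two tail terms survive.
= (1 + 1/2) - (1/76 + 1/77)
= 3/2 - 1/76 - 1/77 = 8625/5852

Sum = 8625/5852


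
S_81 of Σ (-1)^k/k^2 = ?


S = -1 + 1/4 - 1/9 + 1/16 - 1/25 + 1/36 - 1/49 + 1/64 ± ...
= -0.8225
(Full series converges to -π²/12 ≈ -0.8225)

S_81 = -0.8225


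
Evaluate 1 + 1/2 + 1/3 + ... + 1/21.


H_21 = 1/1 + 1/2 + 1/3 + ... + 1/21
= 18858053/5173168
≈ 3.6454

H_21 = 18858053/5173168 ≈ 3.6454


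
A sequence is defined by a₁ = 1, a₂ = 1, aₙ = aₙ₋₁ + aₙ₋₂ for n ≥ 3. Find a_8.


Computing iteratively: 1, 1, 2, 3, 5, 8, 13, 21
a_8 = 21

a_8 = 21


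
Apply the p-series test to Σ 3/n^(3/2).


p-series test: Σ c/n^p converges if p > 1, diverges if p ≤ 1 (constant c > 0 doesn't affect convergence).
p = 3/2
3/2 > 1 → CONVERGES

Converges (p = 3/2 > 1)


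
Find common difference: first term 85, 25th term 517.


d = (aₙ - a₁)/(n-1)
= (517 - 85)/(25-1)
= 432/24 = 18

d = 18


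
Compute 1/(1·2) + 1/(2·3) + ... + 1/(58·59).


1/(k(k+1)) = 1/k - 1/(k+1) (partial fractions)
Telescoping: Σ = 1 - 1/59 = 58/59

Sum = 58/59


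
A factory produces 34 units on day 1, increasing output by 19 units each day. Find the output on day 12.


aₙ = a₁ + (n-1)d
= 34 + (12-1)×19
= 34 + 209
= 243

a_12 = 243


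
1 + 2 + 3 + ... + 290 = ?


n(n+1)/2 = 290×291/2 = 84390/2 = 42195

Σk = 42195


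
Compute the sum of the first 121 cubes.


n(n+1)/2 = 121×122/2 = 7381
Σk³ = 7381² = 54479161

Σk³ = 54479161


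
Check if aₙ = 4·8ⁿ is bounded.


aₙ = 4·8ⁿ → as n→∞, aₙ→∞ (since base 8 > 1)
No finite upper bound exists
The sequence is UNBOUNDED

Unbounded (aₙ → ∞ as n → ∞)


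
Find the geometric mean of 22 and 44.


GM = √(22×44) = √968 = 31.1127

GM = 31.1127


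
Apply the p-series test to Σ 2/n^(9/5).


p-series test: Σ c/n^p converges if p > 1, diverges if p ≤ 1 (constant c > 0 doesn't affect convergence).
p = 9/5
9/5 > 1 → CONVERGES

Converges (p = 9/5 > 1)


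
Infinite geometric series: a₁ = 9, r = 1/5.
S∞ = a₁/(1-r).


S∞ = a₁/(1-r) = 9/(1 - 1/5)
= 9/(4/5)
= 45/4

S∞ = 45/4


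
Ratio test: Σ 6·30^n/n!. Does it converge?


aₙ = 6·30^n/n!
a_{n+1}/aₙ = 30^(n+1)/(n+1)! × n!/30^n  (constant 6 cancels)
= 30/(n+1)
L = lim(n→∞) 30/(n+1) = 0
L < 1 → series CONVERGES

Converges (ratio test: L = 0 < 1)


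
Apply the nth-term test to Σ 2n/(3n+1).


lim(n→∞) 2n/(3n+1) = 2/3 = 2/3  (divide numerator and denominator by n)
lim aₙ = 2/3 ≠ 0 → series DIVERGES

Diverges (lim aₙ = 2/3 ≠ 0)


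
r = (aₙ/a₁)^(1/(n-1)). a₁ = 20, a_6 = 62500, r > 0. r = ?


r^(n-1) = aₙ/a₁
r^5 = 62500/20 = 3125
r = 3125^(1/5)
= 5

r = 5


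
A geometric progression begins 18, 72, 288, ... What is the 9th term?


aₙ = a₁·r^(n-1)
= 18×4^8
= 18×65536
= 1179648

a_9 = 1179648


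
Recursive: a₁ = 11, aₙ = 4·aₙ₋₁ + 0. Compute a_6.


Computing step by step:
a_1 = 11
a_2 = 44
a_3 = 176
a_4 = 704
a_5 = 2816
a_6 = 11264


a_6 = 11264


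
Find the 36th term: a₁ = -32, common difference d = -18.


aₙ = a₁ + (n-1)d
= -32 + (36-1)×-18
= -32 - 630
= -662

a_36 = -662


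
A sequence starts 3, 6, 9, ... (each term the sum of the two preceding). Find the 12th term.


Computing iteratively: 3, 6, 9, 15, 24, 39, 63, 102, 165, 267, 432, 699
a_12 = 699

a_12 = 699


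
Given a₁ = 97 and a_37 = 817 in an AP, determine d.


d = (aₙ - a₁)/(n-1)
= (817 - 97)/(37-1)
= 720/36 = 20

d = 20


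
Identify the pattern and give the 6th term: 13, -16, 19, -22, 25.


Pattern: alternating sign, magnitude arithmetic (d=3)
Terms: 13, -16, 19, -22, 25
Next term = -28

Next term = -28


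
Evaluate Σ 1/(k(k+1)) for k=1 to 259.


1/(k(k+1)) = 1/k - 1/(k+1) (partial fractions)
Telescoping: Σ = 1 - 1/260 = 259/260

Sum = 259/260


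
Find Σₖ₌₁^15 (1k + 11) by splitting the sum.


Σ(1k+11) = 1·Σk + 11·n
= 1·120 + 11·15
= 120 + 165 = 285

Σ = 285


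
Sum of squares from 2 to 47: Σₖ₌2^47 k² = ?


Σₖ₌2^47 k² = Σₖ₌₁^47 k² − Σₖ₌₁^1 k²
= 47·48·95/6 − 1·2·3/6
= 35720 − 1 = 35719

Σk² = 35719


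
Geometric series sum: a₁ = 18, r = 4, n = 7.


Sₙ = 18×(4^7 - 1)/(4 - 1)
= 18×(16384 - 1)/3
= 18×16383/3
= 98298

S_7 = 98298


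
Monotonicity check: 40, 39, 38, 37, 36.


Differences: -1, -1, -1, -1
All differences < 0 → strictly DECREASING

Monotonically decreasing


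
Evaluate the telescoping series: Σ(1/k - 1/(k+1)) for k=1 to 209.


Telescoping: adjacent terms cancel.
= 1/1 - 1/210
= 1 - 1/210 = 209/210

Sum = 209/210


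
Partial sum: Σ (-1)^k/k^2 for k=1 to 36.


S = -1 + 1/4 - 1/9 + 1/16 - 1/25 + 1/36 - 1/49 + 1/64 ± ...
= -0.8221
(Full series converges to -π²/12 ≈ -0.8225)

S_36 = -0.8221


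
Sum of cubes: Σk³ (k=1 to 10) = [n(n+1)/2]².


n(n+1)/2 = 10×11/2 = 55
Σk³ = 55² = 3025

Σk³ = 3025


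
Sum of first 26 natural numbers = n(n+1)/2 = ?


n(n+1)/2 = 26×27/2 = 702/2 = 351

Σk = 351


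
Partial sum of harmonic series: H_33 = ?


H_33 = 1/1 + 1/2 + 1/3 + ... + 1/33
= 53676090078349/13127595717600
≈ 4.0888

H_33 = 53676090078349/13127595717600 ≈ 4.0888


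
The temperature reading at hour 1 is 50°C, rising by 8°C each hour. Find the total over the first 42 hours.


aₙ = 50 + (42-1)×8 = 378
Sₙ = n(a₁+aₙ)/2 = 42×(50+378)/2
= 42×428/2 = 8988

S_42 = 8988


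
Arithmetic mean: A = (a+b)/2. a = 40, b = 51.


AM = (40 + 51)/2 = 91/2 = 45.5

AM = 45.5


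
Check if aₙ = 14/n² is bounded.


a₁ = 14, a₂ = 14/4, a₃ = 14/9, ...
0 < aₙ ≤ 14 for all n ≥ 1
The sequence IS bounded

Bounded (0 < aₙ ≤ 14)


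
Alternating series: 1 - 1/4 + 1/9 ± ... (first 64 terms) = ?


S = 1 - 1/4 + 1/9 - 1/16 + 1/25 - 1/36 + 1/49 - 1/64 ± ...
= 0.8223
(Full series converges to +π²/12 ≈ +0.8225)

S_64 = 0.8223


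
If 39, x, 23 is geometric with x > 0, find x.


GM = √(39×23) = √897 = 29.95

GM = 29.95


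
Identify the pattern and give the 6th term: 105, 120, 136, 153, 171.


Pattern: triangular numbers: n(n+1)/2
Terms: 105, 120, 136, 153, 171
Next term = 190

Next term = 190


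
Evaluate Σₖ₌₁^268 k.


n(n+1)/2 = 268×269/2 = 72092/2 = 36046

Σk = 36046


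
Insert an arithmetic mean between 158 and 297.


AM = (158 + 297)/2 = 455/2 = 227.5

AM = 227.5


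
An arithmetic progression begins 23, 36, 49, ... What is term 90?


aₙ = a₁ + (n-1)d
= 23 + (90-1)×13
= 23 + 1157
= 1180

a_90 = 1180


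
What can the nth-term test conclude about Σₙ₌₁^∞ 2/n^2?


lim(n→∞) 2/n^2 = 0
lim aₙ = 0 → nth-term test is INCONCLUSIVE
(Need other tests; this is actually a convergent p-series with p=2 > 1)

Inconclusive (lim aₙ = 0; need another test)


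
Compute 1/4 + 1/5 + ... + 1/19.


Σₖ₌4^19 1/k = 1/4 + 1/5 + 1/6 + ... + 1/19
= 133033679/77597520
≈ 1.7144

Sum = 133033679/77597520 ≈ 1.7144


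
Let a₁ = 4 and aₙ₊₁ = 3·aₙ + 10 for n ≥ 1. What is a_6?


Computing step by step:
a_1 = 4
a_2 = 22
a_3 = 76
a_4 = 238
a_5 = 724
a_6 = 2182


a_6 = 2182


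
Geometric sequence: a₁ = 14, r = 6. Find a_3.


aₙ = a₁·r^(n-1)
= 14×6^2
= 14×36
= 504

a_3 = 504


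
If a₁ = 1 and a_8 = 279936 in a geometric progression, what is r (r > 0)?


r^(n-1) = aₙ/a₁
r^7 = 279936/1 = 279936
r = 279936^(1/7)
= 6

r = 6


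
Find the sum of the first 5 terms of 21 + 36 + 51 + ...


aₙ = 21 + (5-1)×15 = 81
Sₙ = n(a₁+aₙ)/2 = 5×(21+81)/2
= 5×102/2 = 255

S_5 = 255


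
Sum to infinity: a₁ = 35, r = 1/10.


S∞ = a₁/(1-r) = 35/(1 - 1/10)
= 35/(9/10)
= 350/9

S∞ = 350/9


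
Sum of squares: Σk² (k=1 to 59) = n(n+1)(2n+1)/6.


n = 59
n(n+1)(2n+1)/6 = 59×60×119/6
= 421260/6 = 70210

Σk² = 70210


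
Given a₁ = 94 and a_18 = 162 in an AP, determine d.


d = (aₙ - a₁)/(n-1)
= (162 - 94)/(18-1)
= 68/17 = 4

d = 4


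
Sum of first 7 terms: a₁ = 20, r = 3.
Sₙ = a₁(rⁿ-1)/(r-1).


Sₙ = 20×(3^7 - 1)/(3 - 1)
= 20×(2187 - 1)/2
= 20×2186/2
= 21860

S_7 = 21860


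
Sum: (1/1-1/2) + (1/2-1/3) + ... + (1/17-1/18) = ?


Telescoping: adjacent terms cancel.
= 1/1 - 1/18
= 1 - 1/18 = 17/18

Sum = 17/18


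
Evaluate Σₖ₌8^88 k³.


Σₖ₌8^88 k³ = [88·89/2]² − [7·8/2]²
= 15335056 − 784 = 15334272

Σk³ = 15334272


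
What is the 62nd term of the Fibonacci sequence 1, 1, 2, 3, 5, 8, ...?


Fibonacci sequence: 1, 1, 2, 3, 5, 8, 13, 21, 34, 55, 89, ...
F(62) = 4052739537881

F(62) = 4052739537881


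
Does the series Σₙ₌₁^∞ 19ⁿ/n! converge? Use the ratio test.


aₙ = 19^n/n!
a_{n+1}/aₙ = 19^(n+1)/(n+1)! × n!/19^n
= 19/(n+1)
L = lim(n→∞) 19/(n+1) = 0
L < 1 → series CONVERGES

Converges (ratio test: L = 0 < 1)


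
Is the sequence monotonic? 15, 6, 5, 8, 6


Differences: -9, -1, 3, -2
Difference at position 3 is +3 (> 0) but position 1 is -9 (< 0) — sequence both rises and falls
→ NOT monotonic

Not monotonic


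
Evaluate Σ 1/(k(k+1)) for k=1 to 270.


1/(k(k+1)) = 1/k - 1/(k+1) (partial fractions)
Telescoping: Σ = 1 - 1/271 = 270/271

Sum = 270/271


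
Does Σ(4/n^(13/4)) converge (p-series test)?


p-series test: Σ c/n^p converges if p > 1, diverges if p ≤ 1 (constant c > 0 doesn't affect convergence).
p = 13/4
13/4 > 1 → CONVERGES

Converges (p = 13/4 > 1)


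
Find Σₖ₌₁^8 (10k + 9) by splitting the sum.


Σ(10k+9) = 10·Σk + 9·n
= 10·36 + 9·8
= 360 + 72 = 432

Σ = 432


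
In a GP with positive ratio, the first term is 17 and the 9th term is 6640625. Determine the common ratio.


r^(n-1) = aₙ/a₁
r^8 = 6640625/17 = 390625
r = 390625^(1/8)
= ±5; taking r > 0 gives r = 5

r = 5


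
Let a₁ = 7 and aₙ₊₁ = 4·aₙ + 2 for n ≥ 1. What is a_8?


Computing step by step:
a_1 = 7
a_2 = 30
a_3 = 122
a_4 = 490
a_5 = 1962
a_6 = 7850
a_7 = 31402
a_8 = 125610


a_8 = 125610


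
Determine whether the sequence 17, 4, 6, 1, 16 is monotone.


Differences: -13, 2, -5, 15
Difference at position 2 is +2 (> 0) but position 1 is -13 (< 0) — sequence both rises and falls
→ NOT monotonic

Not monotonic


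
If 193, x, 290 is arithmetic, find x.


AM = (193 + 290)/2 = 483/2 = 241.5

AM = 241.5


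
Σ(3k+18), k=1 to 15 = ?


Σ(3k+18) = 3·Σk + 18·n
= 3·120 + 18·15
= 360 + 270 = 630

Σ = 630


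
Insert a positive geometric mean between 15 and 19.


GM = √(15×19) = √285 = 16.8819

GM = 16.8819


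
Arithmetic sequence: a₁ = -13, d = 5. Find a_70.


aₙ = a₁ + (n-1)d
= -13 + (70-1)×5
= -13 + 345
= 332

a_70 = 332


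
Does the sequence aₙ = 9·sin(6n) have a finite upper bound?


For all n, -1 ≤ sin(6n) ≤ 1, so -9 ≤ 9·sin(6n) ≤ 9
Lower bound: -9, Upper bound: 9
The sequence IS bounded

Bounded (-9 ≤ aₙ ≤ 9)


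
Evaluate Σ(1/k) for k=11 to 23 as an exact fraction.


Σₖ₌11^23 1/k = 1/11 + 1/12 + 1/13 + ... + 1/23
= 4311885041/5354228880
≈ 0.8053

Sum = 4311885041/5354228880 ≈ 0.8053


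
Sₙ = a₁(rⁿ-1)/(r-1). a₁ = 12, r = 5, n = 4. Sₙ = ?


Sₙ = 12×(5^4 - 1)/(5 - 1)
= 12×(625 - 1)/4
= 12×624/4
= 1872

S_4 = 1872


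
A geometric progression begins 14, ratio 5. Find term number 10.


aₙ = a₁·r^(n-1)
= 14×5^9
= 14×1953125
= 27343750

a_10 = 27343750


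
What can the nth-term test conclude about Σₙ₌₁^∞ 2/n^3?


lim(n→∞) 2/n^3 = 0
lim aₙ = 0 → nth-term test is INCONCLUSIVE
(Need other tests; this is actually a convergent p-series with p=3 > 1)

Inconclusive (lim aₙ = 0; need another test)


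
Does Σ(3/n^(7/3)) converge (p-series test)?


p-series test: Σ c/n^p converges if p > 1, diverges if p ≤ 1 (constant c > 0 doesn't affect convergence).
p = 7/3
7/3 > 1 → CONVERGES

Converges (p = 7/3 > 1)


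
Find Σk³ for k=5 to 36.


Σₖ₌5^36 k³ = [36·37/2]² − [4·5/2]²
= 443556 − 100 = 443456

Σk³ = 443456


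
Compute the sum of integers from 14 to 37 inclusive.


Σₖ₌14^37 k = Σₖ₌₁^37 k − Σₖ₌₁^13 k
= 37·38/2 − 13·14/2
= 703 − 91 = 612

Σk = 612


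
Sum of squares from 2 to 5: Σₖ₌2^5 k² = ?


Σₖ₌2^5 k² = Σₖ₌₁^5 k² − Σₖ₌₁^1 k²
= 5·6·11/6 − 1·2·3/6
= 55 − 1 = 54

Σk² = 54


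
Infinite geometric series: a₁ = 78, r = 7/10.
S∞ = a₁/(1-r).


S∞ = a₁/(1-r) = 78/(1 - 7/10)
= 78/(3/10)
= 260

S∞ = 260


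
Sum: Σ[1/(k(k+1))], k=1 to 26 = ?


1/(k(k+1)) = 1/k - 1/(k+1) (partial fractions)
Telescoping: Σ = 1 - 1/27 = 26/27

Sum = 26/27
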